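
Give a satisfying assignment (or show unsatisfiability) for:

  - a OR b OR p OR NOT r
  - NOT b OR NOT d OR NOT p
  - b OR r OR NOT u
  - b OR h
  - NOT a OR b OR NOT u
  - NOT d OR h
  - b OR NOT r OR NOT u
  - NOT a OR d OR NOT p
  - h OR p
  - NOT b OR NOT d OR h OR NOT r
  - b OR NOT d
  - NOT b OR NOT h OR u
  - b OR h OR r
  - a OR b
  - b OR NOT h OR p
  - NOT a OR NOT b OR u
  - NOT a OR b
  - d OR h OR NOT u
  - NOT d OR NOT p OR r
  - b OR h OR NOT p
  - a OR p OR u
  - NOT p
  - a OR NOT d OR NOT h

d = True; b = True; a = True; h = True; r = False; p = False; u = True

Unit clause (NOT p) forces p = False.
In (h OR p) only h is left, so h = True.
In (b OR NOT h OR p) only b is left, so b = True.
In (NOT b OR NOT h OR u) only u is left, so u = True.
Set d = True.
  then (a OR NOT d OR NOT h) forces a = True.
Set r = False.
All clauses satisfied.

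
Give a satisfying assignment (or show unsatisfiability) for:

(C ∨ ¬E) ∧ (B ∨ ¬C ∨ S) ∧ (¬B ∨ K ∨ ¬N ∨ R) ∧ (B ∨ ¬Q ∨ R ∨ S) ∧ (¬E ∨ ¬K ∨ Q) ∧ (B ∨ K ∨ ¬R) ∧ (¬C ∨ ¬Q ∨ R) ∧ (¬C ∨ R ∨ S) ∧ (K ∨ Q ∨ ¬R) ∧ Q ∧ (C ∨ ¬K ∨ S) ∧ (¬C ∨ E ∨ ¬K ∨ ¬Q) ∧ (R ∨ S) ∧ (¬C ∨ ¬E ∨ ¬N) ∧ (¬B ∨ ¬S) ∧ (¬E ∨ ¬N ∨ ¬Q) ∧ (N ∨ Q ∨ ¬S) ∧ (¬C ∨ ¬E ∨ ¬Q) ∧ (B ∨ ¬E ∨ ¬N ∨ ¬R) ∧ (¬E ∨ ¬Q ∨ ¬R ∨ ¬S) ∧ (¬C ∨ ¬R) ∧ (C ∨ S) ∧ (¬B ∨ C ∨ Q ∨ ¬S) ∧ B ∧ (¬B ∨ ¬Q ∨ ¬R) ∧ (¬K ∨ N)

Case Q = True:
  (B) forces B = True.
  (¬B ∨ ¬S) forces S = False.
  (R ∨ S) forces R = True.
  Clause (¬B ∨ ¬Q ∨ ¬R) is falsified — contradiction.
Case Q = False:
  Clause (Q) is falsified — contradiction.
Both cases fail, so the formula is unsatisfiable.

UNSATISFIABLE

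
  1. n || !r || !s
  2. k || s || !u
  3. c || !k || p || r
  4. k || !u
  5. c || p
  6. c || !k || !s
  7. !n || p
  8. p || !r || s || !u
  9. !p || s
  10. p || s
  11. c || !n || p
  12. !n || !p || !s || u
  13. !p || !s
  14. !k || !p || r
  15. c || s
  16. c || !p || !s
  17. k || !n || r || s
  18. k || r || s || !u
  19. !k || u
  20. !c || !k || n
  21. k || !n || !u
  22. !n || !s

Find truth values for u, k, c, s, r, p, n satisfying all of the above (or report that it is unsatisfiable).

u: False, k: False, c: True, s: True, r: False, p: False, n: False

Set u = False.
  then (!k || u) forces k = False.
Try c = False:
  (c || p) forces p = True.
  (!p || s) forces s = True.
  clause (!p || !s) is falsified — backtrack.
So c = True.
Set s = True.
  then (!p || !s) forces p = False.
  then (!n || !s) forces n = False.
  then (n || !r || !s) forces r = False.
All clauses satisfied.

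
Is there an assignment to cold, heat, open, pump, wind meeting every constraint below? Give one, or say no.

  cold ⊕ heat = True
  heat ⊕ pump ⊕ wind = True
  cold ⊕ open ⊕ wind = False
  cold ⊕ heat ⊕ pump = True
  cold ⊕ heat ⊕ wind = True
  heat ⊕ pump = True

cold: False, heat: True, open: False, pump: False, wind: False

cold ⊕ heat = F ⊕ T = True ✓
heat ⊕ pump ⊕ wind = T ⊕ F ⊕ F = True ✓
cold ⊕ open ⊕ wind = F ⊕ F ⊕ F = False ✓
cold ⊕ heat ⊕ pump = F ⊕ T ⊕ F = True ✓
cold ⊕ heat ⊕ wind = F ⊕ T ⊕ F = True ✓
heat ⊕ pump = T ⊕ F = True ✓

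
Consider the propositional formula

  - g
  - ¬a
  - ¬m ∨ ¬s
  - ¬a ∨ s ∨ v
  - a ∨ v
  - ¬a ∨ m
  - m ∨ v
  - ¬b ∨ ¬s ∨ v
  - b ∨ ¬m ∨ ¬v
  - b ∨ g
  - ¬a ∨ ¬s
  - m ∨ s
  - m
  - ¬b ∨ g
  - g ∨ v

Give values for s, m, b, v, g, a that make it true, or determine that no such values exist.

s = False; m = True; b = True; v = True; g = True; a = False

Unit clause (g) forces g = True.
Unit clause (¬a) forces a = False.
In (a ∨ v) only v is left, so v = True.
Unit clause (m) forces m = True.
In (¬m ∨ ¬s) only ¬s is left, so s = False.
In (b ∨ ¬m ∨ ¬v) only b is left, so b = True.
All clauses satisfied.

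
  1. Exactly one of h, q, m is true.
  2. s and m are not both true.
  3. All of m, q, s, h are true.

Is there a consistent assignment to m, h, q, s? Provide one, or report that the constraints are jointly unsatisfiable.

Case m = True:
  (1) with m=T forces h = False.
  Constraint (3) is violated (h=F) — contradiction.
Case m = False:
  Constraint (3) is violated (m=F) — contradiction.
Both cases fail — unsatisfiable.

Unsatisfiable — no assignment works.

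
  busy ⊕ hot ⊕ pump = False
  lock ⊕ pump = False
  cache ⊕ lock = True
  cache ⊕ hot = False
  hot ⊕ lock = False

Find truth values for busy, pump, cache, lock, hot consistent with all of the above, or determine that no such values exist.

Adding constraints 3, 4, 5 mod 2: every variable appears an even number of times on the left, so the left side is 0.
But the right sides sum to 1 (mod 2). 0 ≠ 1 — the system is inconsistent.

No satisfying assignment exists.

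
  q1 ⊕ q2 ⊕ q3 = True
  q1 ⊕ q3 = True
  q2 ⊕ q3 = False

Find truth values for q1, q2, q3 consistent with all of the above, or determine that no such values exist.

q1=T, q2=F, q3=F

q1 ⊕ q2 ⊕ q3 = T ⊕ F ⊕ F = True ✓
q1 ⊕ q3 = T ⊕ F = True ✓
q2 ⊕ q3 = F ⊕ F = False ✓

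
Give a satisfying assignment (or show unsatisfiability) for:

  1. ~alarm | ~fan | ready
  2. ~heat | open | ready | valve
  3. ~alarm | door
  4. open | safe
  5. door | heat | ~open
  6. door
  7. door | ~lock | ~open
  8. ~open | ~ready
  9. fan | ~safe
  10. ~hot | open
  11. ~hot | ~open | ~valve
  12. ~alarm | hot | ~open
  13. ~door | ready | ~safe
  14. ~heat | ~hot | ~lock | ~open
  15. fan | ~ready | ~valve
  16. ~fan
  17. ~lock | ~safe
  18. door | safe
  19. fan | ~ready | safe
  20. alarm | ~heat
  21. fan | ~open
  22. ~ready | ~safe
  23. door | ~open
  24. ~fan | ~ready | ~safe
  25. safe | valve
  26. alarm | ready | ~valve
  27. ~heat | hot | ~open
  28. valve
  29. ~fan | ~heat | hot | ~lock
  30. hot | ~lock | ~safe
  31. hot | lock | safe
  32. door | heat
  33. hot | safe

No satisfying assignment exists.

Case door = True:
  (~fan) forces fan = False.
  (fan | ~safe) forces safe = False.
  (open | safe) forces open = True.
  Clause (fan | ~open) is falsified — contradiction.
Case door = False:
  Clause (door) is falsified — contradiction.
Both cases fail, so the formula is unsatisfiable.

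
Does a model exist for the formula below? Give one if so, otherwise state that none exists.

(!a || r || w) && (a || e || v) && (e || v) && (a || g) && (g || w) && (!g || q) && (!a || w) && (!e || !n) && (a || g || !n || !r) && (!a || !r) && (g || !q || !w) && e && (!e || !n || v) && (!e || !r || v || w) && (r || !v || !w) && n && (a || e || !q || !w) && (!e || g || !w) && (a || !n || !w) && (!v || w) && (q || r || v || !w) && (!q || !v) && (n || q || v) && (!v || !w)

The formula is unsatisfiable.

Case e = True:
  (!e || !n) forces n = False.
  Clause (n) is falsified — contradiction.
Case e = False:
  Clause (e) is falsified — contradiction.
Both cases fail, so the formula is unsatisfiable.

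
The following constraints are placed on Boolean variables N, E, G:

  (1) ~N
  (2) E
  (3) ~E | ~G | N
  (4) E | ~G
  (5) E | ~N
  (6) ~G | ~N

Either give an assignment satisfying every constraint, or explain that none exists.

Unit clause (~N) forces N = False.
Unit clause (E) forces E = True.
In (~E | ~G | N) only ~G is left, so G = False.
Check each clause:
  (~N): ~N holds.
  (E): E holds.
  (~E | ~G | N): ~G holds.
  (E | ~G): E holds.
  (E | ~N): E holds.
  (~G | ~N): ~G holds.
All clauses satisfied.

N = False, E = True, G = False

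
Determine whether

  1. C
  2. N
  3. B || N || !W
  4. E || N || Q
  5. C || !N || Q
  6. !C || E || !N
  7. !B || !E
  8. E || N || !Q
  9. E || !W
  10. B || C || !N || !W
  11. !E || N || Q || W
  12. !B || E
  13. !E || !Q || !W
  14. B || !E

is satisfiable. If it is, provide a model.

No satisfying assignment exists.

Case N = True:
  (C) forces C = True.
  (!C || E || !N) forces E = True.
  (!B || !E) forces B = False.
  Clause (B || !E) is falsified — contradiction.
Case N = False:
  Clause (N) is falsified — contradiction.
Both cases fail, so the formula is unsatisfiable.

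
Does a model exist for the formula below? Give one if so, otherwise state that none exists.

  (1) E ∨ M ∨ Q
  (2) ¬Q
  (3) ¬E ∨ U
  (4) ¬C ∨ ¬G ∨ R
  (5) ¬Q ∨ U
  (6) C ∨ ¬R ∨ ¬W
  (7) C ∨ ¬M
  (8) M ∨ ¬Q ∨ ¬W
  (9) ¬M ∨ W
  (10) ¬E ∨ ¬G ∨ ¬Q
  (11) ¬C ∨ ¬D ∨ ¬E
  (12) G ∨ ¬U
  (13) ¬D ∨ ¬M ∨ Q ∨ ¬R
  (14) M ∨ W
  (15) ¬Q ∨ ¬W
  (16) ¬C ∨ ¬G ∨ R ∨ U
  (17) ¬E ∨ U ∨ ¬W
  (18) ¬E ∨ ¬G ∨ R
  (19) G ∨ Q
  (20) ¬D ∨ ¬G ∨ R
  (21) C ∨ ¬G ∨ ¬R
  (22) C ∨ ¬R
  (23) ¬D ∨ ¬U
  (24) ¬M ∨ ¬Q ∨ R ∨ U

Unit clause (¬Q) forces Q = False.
In (G ∨ Q) only G is left, so G = True.
Try W = False:
  (¬M ∨ W) forces M = False.
  clause (M ∨ W) is falsified — backtrack.
So W = True.
Set C = True.
  then (¬C ∨ ¬G ∨ R) forces R = True.
Set U = False.
  then (¬E ∨ U) forces E = False.
  then (E ∨ M ∨ Q) forces M = True.
  then (¬D ∨ ¬M ∨ Q ∨ ¬R) forces D = False.
All clauses satisfied.

W: True, Q: False, C: True, U: False, E: False, M: True, G: True, D: False, R: True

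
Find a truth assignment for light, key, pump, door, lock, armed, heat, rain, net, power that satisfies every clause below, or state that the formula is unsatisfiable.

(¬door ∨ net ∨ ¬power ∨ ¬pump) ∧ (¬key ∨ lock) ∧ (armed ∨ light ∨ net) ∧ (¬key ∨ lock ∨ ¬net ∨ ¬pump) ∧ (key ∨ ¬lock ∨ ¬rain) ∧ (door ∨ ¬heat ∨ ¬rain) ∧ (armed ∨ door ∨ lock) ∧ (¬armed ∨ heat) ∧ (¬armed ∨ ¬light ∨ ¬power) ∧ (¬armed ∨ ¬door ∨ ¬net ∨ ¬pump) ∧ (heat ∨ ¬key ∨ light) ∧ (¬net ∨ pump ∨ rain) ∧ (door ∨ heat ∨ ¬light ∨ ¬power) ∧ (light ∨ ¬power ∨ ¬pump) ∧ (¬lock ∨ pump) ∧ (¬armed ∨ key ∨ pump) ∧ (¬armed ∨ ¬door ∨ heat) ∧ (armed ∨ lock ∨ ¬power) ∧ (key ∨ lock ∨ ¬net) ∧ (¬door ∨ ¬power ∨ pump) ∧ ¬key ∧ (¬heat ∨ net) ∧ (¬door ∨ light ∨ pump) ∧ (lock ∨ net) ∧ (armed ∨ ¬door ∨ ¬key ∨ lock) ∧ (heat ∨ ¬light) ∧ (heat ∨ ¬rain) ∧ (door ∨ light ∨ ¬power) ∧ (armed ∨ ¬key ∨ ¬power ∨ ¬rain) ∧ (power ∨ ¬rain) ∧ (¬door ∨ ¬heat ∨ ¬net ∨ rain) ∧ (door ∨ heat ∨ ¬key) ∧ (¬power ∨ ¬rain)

light: True, key: False, pump: True, door: False, lock: True, armed: True, heat: True, rain: False, net: True, power: False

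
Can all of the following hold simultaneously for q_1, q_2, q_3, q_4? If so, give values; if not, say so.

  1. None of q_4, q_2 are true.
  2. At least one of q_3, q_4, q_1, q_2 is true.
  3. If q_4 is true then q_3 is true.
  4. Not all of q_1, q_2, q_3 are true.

q_1 = True, q_2 = False, q_3 = False, q_4 = False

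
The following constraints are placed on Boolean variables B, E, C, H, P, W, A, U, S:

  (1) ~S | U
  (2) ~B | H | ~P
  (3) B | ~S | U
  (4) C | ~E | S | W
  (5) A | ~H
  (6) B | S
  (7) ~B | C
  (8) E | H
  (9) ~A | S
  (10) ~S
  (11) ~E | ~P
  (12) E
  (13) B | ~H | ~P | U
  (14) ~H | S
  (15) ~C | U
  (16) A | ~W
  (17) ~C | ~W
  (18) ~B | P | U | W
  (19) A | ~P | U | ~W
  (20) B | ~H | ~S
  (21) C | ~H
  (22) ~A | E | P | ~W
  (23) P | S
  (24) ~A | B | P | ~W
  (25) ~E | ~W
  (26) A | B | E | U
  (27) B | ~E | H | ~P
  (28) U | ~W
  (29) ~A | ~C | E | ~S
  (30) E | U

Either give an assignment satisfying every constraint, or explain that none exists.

Case P = True:
  (~S) forces S = False.
  (B | S) forces B = True.
  (~B | H | ~P) forces H = True.
  Clause (~H | S) is falsified — contradiction.
Case P = False:
  (~S) forces S = False.
  Clause (P | S) is falsified — contradiction.
Both cases fail, so the formula is unsatisfiable.

The formula is unsatisfiable.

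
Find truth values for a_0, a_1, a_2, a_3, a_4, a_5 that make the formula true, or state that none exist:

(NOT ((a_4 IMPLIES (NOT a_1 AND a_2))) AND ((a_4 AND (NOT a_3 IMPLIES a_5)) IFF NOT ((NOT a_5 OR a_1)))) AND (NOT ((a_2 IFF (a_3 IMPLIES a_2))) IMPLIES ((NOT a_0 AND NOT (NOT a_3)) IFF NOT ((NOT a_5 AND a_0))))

a_0=T; a_1=F; a_2=F; a_3=F; a_4=T; a_5=F

  NOT ((a_4 IMPLIES (NOT a_1 AND a_2))) AND ((a_4 AND (NOT a_3 IMPLIES a_5)) IFF NOT ((NOT a_5 OR a_1))) = True
    NOT ((a_4 IMPLIES (NOT a_1 AND a_2))) = True
      a_4 IMPLIES (NOT a_1 AND a_2) = False
        NOT a_1 AND a_2 = False
          NOT a_1 = True
    (a_4 AND (NOT a_3 IMPLIES a_5)) IFF NOT ((NOT a_5 OR a_1)) = True
      a_4 AND (NOT a_3 IMPLIES a_5) = False
        NOT a_3 IMPLIES a_5 = False
          NOT a_3 = True
      NOT ((NOT a_5 OR a_1)) = False
        NOT a_5 OR a_1 = True
          NOT a_5 = True
  NOT ((a_2 IFF (a_3 IMPLIES a_2))) IMPLIES ((NOT a_0 AND NOT (NOT a_3)) IFF NOT ((NOT a_5 AND a_0))) = True
    NOT ((a_2 IFF (a_3 IMPLIES a_2))) = True
      a_2 IFF (a_3 IMPLIES a_2) = False
        a_3 IMPLIES a_2 = True
    (NOT a_0 AND NOT (NOT a_3)) IFF NOT ((NOT a_5 AND a_0)) = True
      NOT a_0 AND NOT (NOT a_3) = False
        NOT a_0 = False
        NOT (NOT a_3) = False
          NOT a_3 = True
      NOT ((NOT a_5 AND a_0)) = False
        NOT a_5 AND a_0 = True
          NOT a_5 = True
Both conjuncts True, so the formula holds.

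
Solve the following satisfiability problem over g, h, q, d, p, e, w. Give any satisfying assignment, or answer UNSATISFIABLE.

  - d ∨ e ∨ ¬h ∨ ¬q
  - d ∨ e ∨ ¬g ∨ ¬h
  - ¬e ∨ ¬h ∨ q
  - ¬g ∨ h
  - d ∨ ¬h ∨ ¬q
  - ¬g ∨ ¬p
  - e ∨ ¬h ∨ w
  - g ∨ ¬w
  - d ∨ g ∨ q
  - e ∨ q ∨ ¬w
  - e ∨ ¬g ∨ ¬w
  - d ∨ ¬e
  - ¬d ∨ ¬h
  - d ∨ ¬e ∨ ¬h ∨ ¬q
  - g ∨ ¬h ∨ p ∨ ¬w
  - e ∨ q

g: False, h: False, q: True, d: True, p: True, e: False, w: False

Try g = True:
  (¬g ∨ h) forces h = True.
  (¬g ∨ ¬p) forces p = False.
  (¬d ∨ ¬h) forces d = False.
  (d ∨ e ∨ ¬g ∨ ¬h) forces e = True.
  clause (d ∨ ¬e) is falsified — backtrack.
So g = False.
  then (g ∨ ¬w) forces w = False.
Set h = False.
Set q = True.
Set d = True.
Set p = True.
Set e = False.
All clauses satisfied.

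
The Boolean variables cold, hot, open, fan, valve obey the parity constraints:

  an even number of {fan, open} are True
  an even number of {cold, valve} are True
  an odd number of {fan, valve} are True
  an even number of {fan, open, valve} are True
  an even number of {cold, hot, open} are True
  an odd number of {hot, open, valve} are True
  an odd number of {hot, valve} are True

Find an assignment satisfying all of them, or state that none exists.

Adding constraints 2, 5, 6 mod 2: every variable appears an even number of times on the left, so the left side is 0.
But the right sides sum to 1 (mod 2). 0 ≠ 1 — the system is inconsistent.

No satisfying assignment exists.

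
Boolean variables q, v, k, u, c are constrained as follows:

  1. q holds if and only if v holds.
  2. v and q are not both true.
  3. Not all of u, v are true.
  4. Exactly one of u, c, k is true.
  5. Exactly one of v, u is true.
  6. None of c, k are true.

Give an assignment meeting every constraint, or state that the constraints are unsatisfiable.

q = False, v = False, k = False, u = True, c = False

  (1) q=F, v=F — same ✓
  (2) v=F, q=F — not both ✓
  (3) {u, v}: 1/2 true — not all ✓
  (4) {u, c, k}: 1 true — exactly one ✓
  (5) {v, u}: 1 true — exactly one ✓
  (6) {c, k}: 0 true — none ✓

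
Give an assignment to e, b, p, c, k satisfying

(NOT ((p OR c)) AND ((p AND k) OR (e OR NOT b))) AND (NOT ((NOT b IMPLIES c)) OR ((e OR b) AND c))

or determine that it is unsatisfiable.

e=F, b=F, p=F, c=F, k=F

  NOT ((p OR c)) AND ((p AND k) OR (e OR NOT b)) = True
    NOT ((p OR c)) = True
      p OR c = False
    (p AND k) OR (e OR NOT b) = True
      p AND k = False
      e OR NOT b = True
        NOT b = True
  NOT ((NOT b IMPLIES c)) OR ((e OR b) AND c) = True
    NOT ((NOT b IMPLIES c)) = True
      NOT b IMPLIES c = False
        NOT b = True
    (e OR b) AND c = False
      e OR b = False
Both conjuncts True, so the formula holds.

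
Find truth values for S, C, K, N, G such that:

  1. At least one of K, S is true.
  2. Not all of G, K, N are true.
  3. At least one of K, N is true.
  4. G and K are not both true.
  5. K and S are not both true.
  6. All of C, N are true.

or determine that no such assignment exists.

S=T, C=T, K=F, N=T, G=T

  (1) {K, S}: 1 true — at least one ✓
  (2) {G, K, N}: 2/3 true — not all ✓
  (3) {K, N}: 1 true — at least one ✓
  (4) G=T, K=F — not both ✓
  (5) K=F, S=T — not both ✓
  (6) {C, N}: all 2 true ✓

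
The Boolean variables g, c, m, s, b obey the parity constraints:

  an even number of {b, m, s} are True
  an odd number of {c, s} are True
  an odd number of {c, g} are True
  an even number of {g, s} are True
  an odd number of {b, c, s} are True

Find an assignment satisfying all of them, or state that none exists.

g = True; c = False; m = True; s = True; b = False

{b, m, s}: 2 true → even ✓
{c, s}: 1 true → odd ✓
{c, g}: 1 true → odd ✓
{g, s}: 2 true → even ✓
{b, c, s}: 1 true → odd ✓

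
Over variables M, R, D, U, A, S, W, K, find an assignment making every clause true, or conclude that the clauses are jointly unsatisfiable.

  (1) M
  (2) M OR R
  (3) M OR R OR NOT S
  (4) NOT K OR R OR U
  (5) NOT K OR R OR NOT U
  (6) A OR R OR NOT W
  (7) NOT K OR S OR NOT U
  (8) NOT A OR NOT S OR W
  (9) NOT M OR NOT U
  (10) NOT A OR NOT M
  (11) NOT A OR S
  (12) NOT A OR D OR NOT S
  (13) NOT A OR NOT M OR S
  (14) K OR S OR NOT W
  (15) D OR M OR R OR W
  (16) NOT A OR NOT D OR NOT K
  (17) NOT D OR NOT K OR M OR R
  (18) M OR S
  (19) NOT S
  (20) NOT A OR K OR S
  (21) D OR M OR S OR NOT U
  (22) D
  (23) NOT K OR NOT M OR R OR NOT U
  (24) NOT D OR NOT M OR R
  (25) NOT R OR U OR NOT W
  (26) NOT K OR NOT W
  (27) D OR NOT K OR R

M: True, R: True, D: True, U: False, A: False, S: False, W: False, K: False

Unit clause (M) forces M = True.
In (NOT M OR NOT U) only NOT U is left, so U = False.
In (NOT A OR NOT M) only NOT A is left, so A = False.
Unit clause (NOT S) forces S = False.
Unit clause (D) forces D = True.
In (NOT D OR NOT M OR R) only R is left, so R = True.
In (NOT R OR U OR NOT W) only NOT W is left, so W = False.
Set K = False.
All clauses satisfied.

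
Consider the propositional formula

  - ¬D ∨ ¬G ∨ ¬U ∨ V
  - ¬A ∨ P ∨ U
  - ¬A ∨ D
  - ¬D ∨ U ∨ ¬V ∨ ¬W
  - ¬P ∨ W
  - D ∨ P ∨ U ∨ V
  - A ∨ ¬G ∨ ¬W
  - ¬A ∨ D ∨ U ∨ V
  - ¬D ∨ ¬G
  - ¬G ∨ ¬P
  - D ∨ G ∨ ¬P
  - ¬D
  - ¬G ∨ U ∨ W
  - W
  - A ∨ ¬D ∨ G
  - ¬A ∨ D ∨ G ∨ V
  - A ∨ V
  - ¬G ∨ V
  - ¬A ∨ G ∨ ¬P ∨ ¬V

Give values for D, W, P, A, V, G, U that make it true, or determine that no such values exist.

Unit clause (¬D) forces D = False.
Unit clause (W) forces W = True.
In (¬A ∨ D) only ¬A is left, so A = False.
In (A ∨ ¬G ∨ ¬W) only ¬G is left, so G = False.
In (D ∨ G ∨ ¬P) only ¬P is left, so P = False.
In (A ∨ V) only V is left, so V = True.
Set U = True.
All clauses satisfied.

D = False, W = True, P = False, A = False, V = True, G = False, U = True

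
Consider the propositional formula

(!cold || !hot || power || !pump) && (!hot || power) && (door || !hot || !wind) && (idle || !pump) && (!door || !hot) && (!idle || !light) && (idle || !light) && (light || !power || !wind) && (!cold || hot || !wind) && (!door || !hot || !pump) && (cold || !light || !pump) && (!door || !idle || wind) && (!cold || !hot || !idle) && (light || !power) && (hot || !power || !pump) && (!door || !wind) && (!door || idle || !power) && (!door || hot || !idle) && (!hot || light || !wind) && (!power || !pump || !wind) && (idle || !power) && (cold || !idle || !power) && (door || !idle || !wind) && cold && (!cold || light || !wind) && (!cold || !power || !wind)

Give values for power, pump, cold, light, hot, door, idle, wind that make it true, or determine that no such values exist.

power: False, pump: False, cold: True, light: False, hot: False, door: False, idle: False, wind: False

Unit clause (cold) forces cold = True.
Try power = True:
  (light || !power) forces light = True.
  (!idle || !light) forces idle = False.
  clause (idle || !light) is falsified — backtrack.
So power = False.
  then (!hot || power) forces hot = False.
  then (!cold || hot || !wind) forces wind = False.
Set pump = False.
Set light = False.
Set door = False.
Set idle = False.
All clauses satisfied.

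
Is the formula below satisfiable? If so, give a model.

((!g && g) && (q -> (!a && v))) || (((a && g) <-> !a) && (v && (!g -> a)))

g=F, q=F, v=T, a=T

  ((!g && g) && (q -> (!a && v))) || (((a && g) <-> !a) && (v && (!g -> a))) = True
    (!g && g) && (q -> (!a && v)) = False
      !g && g = False
        !g = True
      q -> (!a && v) = True
        !a && v = False
          !a = False
    ((a && g) <-> !a) && (v && (!g -> a)) = True
      (a && g) <-> !a = True
        a && g = False
        !a = False
      v && (!g -> a) = True
        !g -> a = True
          !g = True
The formula evaluates to True.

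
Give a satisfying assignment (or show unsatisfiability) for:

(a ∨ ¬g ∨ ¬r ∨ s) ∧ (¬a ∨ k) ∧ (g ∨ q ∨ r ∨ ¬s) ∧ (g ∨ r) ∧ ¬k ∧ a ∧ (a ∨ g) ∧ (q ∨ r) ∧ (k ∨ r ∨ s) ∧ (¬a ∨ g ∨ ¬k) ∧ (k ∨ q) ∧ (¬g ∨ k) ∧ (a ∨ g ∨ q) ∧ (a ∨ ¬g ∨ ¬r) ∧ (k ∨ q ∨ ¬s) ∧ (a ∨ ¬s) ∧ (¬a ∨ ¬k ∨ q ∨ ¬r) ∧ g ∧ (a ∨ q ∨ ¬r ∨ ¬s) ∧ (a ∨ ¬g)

No satisfying assignment exists.

Case g = True:
  (¬k) forces k = False.
  Clause (¬g ∨ k) is falsified — contradiction.
Case g = False:
  Clause (g) is falsified — contradiction.
Both cases fail, so the formula is unsatisfiable.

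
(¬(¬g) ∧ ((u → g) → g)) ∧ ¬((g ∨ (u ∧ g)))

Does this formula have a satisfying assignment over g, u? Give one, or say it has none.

Unsatisfiable

Case g = True: the conjunct ¬((g ∨ (u ∧ g))) becomes ¬((True ∨ u)) = False.
Case g = False: the conjunct ¬(¬g) becomes ¬(¬False) = False.
Both cases fail — unsatisfiable.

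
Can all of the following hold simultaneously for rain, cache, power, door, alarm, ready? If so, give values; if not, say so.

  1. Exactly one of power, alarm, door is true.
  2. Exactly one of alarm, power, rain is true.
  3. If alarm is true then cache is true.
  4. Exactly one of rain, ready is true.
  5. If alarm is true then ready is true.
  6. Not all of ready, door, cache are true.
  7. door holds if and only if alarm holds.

rain = False; cache = True; power = True; door = False; alarm = False; ready = True

  (1) {power, alarm, door}: 1 true — exactly one ✓
  (2) {alarm, power, rain}: 1 true — exactly one ✓
  (3) alarm=F ⇒ cache: vacuous ✓
  (4) {rain, ready}: 1 true — exactly one ✓
  (5) alarm=F ⇒ ready: vacuous ✓
  (6) {ready, door, cache}: 2/3 true — not all ✓
  (7) door=F, alarm=F — same ✓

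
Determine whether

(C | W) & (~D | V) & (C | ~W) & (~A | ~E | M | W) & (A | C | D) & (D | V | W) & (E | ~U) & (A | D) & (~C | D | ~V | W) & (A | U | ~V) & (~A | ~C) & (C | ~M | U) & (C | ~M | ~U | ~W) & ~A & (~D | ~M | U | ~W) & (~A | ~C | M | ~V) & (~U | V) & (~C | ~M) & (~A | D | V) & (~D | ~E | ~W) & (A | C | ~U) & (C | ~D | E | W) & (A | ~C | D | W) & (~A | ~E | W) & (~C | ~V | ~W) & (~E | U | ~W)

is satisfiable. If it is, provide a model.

W: False, A: False, D: True, E: True, V: True, U: True, M: False, C: True

Unit clause (~A) forces A = False.
In (A | D) only D is left, so D = True.
In (~D | V) only V is left, so V = True.
In (A | U | ~V) only U is left, so U = True.
In (A | C | ~U) only C is left, so C = True.
In (~C | ~V | ~W) only ~W is left, so W = False.
In (E | ~U) only E is left, so E = True.
In (~C | ~M) only ~M is left, so M = False.
All clauses satisfied.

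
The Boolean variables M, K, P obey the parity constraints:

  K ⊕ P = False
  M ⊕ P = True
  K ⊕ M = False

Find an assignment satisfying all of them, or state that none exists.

The formula is unsatisfiable.

Adding constraints 1, 2, 3 mod 2: every variable appears an even number of times on the left, so the left side is 0.
But the right sides sum to 1 (mod 2). 0 ≠ 1 — the system is inconsistent.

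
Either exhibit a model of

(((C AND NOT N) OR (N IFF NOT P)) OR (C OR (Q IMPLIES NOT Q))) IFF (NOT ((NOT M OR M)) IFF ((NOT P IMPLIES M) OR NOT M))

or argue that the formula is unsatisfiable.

N = False; P = False; C = False; M = True; Q = True

  (((C AND NOT N) OR (N IFF NOT P)) OR (C OR (Q IMPLIES NOT Q))) IFF (NOT ((NOT M OR M)) IFF ((NOT P IMPLIES M) OR NOT M)) = True
    ((C AND NOT N) OR (N IFF NOT P)) OR (C OR (Q IMPLIES NOT Q)) = False
      (C AND NOT N) OR (N IFF NOT P) = False
        C AND NOT N = False
          NOT N = True
        N IFF NOT P = False
          NOT P = True
      C OR (Q IMPLIES NOT Q) = False
        Q IMPLIES NOT Q = False
          NOT Q = False
    NOT ((NOT M OR M)) IFF ((NOT P IMPLIES M) OR NOT M) = False
      NOT ((NOT M OR M)) = False
        NOT M OR M = True
          NOT M = False
      (NOT P IMPLIES M) OR NOT M = True
        NOT P IMPLIES M = True
          NOT P = True
        NOT M = False
The formula evaluates to True.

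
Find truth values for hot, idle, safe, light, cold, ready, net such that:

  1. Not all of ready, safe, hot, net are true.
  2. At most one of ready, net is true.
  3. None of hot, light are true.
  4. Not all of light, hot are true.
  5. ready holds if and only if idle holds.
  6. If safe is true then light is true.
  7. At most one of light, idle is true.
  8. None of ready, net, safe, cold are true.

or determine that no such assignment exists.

hot = False; idle = False; safe = False; light = False; cold = False; ready = False; net = False

  (1) {ready, safe, hot, net}: 0/4 true — not all ✓
  (2) {ready, net}: 0 true — at most one ✓
  (3) {hot, light}: 0 true — none ✓
  (4) {light, hot}: 0/2 true — not all ✓
  (5) ready=F, idle=F — same ✓
  (6) safe=F ⇒ light: vacuous ✓
  (7) {light, idle}: 0 true — at most one ✓
  (8) {ready, net, safe, cold}: 0 true — none ✓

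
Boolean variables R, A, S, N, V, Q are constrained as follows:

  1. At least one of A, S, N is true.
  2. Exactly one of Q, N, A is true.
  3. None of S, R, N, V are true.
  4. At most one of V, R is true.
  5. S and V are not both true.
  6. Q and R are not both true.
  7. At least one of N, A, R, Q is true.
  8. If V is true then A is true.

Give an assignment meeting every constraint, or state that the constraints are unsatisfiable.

R=F; A=T; S=F; N=F; V=F; Q=F

  (1) {A, S, N}: 1 true — at least one ✓
  (2) {Q, N, A}: 1 true — exactly one ✓
  (3) {S, R, N, V}: 0 true — none ✓
  (4) {V, R}: 0 true — at most one ✓
  (5) S=F, V=F — not both ✓
  (6) Q=F, R=F — not both ✓
  (7) {N, A, R, Q}: 1 true — at least one ✓
  (8) V=F ⇒ A: vacuous ✓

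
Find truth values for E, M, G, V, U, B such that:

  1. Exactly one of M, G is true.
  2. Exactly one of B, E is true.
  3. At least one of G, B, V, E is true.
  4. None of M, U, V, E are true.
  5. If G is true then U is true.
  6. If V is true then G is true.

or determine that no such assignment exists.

Case M = True:
  Constraint (4) is violated (M=T) — contradiction.
Case M = False:
  (1) with M=F forces G = True.
  (4) forces U = False.
  Constraint (5) is violated (G=T, U=F) — contradiction.
Both cases fail — unsatisfiable.

Unsatisfiable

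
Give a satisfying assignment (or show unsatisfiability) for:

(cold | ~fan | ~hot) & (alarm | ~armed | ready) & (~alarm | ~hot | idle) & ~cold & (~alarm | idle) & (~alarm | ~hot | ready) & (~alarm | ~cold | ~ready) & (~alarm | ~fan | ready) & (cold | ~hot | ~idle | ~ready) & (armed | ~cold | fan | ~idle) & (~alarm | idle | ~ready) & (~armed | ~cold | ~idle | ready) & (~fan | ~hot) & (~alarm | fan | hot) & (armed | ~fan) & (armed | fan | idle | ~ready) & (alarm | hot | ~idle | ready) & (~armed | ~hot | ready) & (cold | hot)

hot = True; ready = False; fan = False; armed = False; alarm = False; idle = False; cold = False

Unit clause (~cold) forces cold = False.
In (cold | hot) only hot is left, so hot = True.
In (cold | ~fan | ~hot) only ~fan is left, so fan = False.
Set ready = False.
  then (~alarm | ~hot | ready) forces alarm = False.
  then (~armed | ~hot | ready) forces armed = False.
Set idle = False.
All clauses satisfied.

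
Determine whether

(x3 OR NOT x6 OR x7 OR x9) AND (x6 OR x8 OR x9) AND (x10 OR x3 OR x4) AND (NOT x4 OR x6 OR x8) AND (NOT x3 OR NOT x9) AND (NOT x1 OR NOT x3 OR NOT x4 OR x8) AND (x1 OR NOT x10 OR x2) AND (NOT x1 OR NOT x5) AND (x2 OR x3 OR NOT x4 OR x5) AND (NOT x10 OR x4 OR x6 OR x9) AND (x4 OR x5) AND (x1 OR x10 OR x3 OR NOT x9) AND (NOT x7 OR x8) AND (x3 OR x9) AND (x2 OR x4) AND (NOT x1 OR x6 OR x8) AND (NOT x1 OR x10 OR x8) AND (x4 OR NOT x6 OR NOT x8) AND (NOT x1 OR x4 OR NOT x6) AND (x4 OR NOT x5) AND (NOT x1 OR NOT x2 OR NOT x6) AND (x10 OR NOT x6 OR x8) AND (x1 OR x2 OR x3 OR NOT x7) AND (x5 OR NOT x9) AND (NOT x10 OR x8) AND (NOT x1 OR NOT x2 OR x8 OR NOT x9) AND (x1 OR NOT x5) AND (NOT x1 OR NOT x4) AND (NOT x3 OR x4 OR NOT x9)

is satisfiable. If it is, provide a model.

x1: False, x2: False, x3: True, x4: True, x5: False, x6: False, x7: False, x8: True, x9: False, x10: False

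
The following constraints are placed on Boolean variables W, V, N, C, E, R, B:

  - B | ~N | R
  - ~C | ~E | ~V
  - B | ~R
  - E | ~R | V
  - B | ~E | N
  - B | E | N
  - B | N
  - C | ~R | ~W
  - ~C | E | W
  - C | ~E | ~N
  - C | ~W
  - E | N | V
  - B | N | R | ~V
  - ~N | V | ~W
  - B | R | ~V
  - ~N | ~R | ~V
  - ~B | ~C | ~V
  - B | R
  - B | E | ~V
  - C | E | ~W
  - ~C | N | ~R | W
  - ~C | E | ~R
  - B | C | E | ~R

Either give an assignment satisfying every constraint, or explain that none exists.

Set W = False.
Set V = True.
Set N = False.
  then (B | N) forces B = True.
  then (~B | ~C | ~V) forces C = False.
Set E = False.
Set R = True.
All clauses satisfied.

W = False, V = True, N = False, C = False, E = False, R = True, B = True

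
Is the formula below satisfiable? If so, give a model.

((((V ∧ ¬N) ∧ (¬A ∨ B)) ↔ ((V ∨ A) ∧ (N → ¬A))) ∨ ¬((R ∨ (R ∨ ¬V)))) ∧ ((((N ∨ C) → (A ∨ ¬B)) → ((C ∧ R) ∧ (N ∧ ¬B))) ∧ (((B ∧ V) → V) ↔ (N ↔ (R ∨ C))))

V=F, A=T, C=T, B=F, N=T, R=T

  (((V ∧ ¬N) ∧ (¬A ∨ B)) ↔ ((V ∨ A) ∧ (N → ¬A))) ∨ ¬((R ∨ (R ∨ ¬V))) = True
    ((V ∧ ¬N) ∧ (¬A ∨ B)) ↔ ((V ∨ A) ∧ (N → ¬A)) = True
      (V ∧ ¬N) ∧ (¬A ∨ B) = False
        V ∧ ¬N = False
          ¬N = False
        ¬A ∨ B = False
          ¬A = False
      (V ∨ A) ∧ (N → ¬A) = False
        V ∨ A = True
        N → ¬A = False
          ¬A = False
    ¬((R ∨ (R ∨ ¬V))) = False
      R ∨ (R ∨ ¬V) = True
        R ∨ ¬V = True
          ¬V = True
  (((N ∨ C) → (A ∨ ¬B)) → ((C ∧ R) ∧ (N ∧ ¬B))) ∧ (((B ∧ V) → V) ↔ (N ↔ (R ∨ C))) = True
    ((N ∨ C) → (A ∨ ¬B)) → ((C ∧ R) ∧ (N ∧ ¬B)) = True
      (N ∨ C) → (A ∨ ¬B) = True
        N ∨ C = True
        A ∨ ¬B = True
          ¬B = True
      (C ∧ R) ∧ (N ∧ ¬B) = True
        C ∧ R = True
        N ∧ ¬B = True
          ¬B = True
    ((B ∧ V) → V) ↔ (N ↔ (R ∨ C)) = True
      (B ∧ V) → V = True
        B ∧ V = False
      N ↔ (R ∨ C) = True
        R ∨ C = True
Both conjuncts True, so the formula holds.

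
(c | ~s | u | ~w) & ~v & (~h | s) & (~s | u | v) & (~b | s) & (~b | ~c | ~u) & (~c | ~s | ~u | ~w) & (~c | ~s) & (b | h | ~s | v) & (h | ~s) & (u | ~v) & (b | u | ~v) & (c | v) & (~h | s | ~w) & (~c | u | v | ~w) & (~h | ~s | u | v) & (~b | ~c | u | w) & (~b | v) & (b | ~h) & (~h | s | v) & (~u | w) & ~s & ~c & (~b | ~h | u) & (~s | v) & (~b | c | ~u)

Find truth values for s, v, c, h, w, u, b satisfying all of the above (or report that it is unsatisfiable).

UNSATISFIABLE

Case v = True:
  Clause (~v) is falsified — contradiction.
Case v = False:
  (c | v) forces c = True.
  Clause (~c) is falsified — contradiction.
Both cases fail, so the formula is unsatisfiable.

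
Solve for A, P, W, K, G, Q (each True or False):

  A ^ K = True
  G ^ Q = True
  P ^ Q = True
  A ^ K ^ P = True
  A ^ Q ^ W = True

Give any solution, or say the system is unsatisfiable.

A: False; P: False; W: False; K: True; G: False; Q: True

A ^ K = F ^ T = True ✓
G ^ Q = F ^ T = True ✓
P ^ Q = F ^ T = True ✓
A ^ K ^ P = F ^ T ^ F = True ✓
A ^ Q ^ W = F ^ T ^ F = True ✓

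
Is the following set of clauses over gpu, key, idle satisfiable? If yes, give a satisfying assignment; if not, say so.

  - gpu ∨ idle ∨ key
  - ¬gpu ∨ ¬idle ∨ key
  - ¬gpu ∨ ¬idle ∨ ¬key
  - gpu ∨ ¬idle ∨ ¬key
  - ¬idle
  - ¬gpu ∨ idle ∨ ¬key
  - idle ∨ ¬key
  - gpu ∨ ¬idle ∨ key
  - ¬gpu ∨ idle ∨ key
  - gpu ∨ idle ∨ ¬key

Unsatisfiable

Case idle = True:
  Clause (¬idle) is falsified — contradiction.
Case idle = False:
  (idle ∨ ¬key) forces key = False.
  (gpu ∨ idle ∨ key) forces gpu = True.
  Clause (¬gpu ∨ idle ∨ key) is falsified — contradiction.
Both cases fail, so the formula is unsatisfiable.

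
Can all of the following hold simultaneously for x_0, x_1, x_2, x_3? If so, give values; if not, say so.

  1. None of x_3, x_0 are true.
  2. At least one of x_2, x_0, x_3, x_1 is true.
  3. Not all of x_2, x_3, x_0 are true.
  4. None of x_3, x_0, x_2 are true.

x_0: False, x_1: True, x_2: False, x_3: False

  (1) {x_3, x_0}: 0 true — none ✓
  (2) {x_2, x_0, x_3, x_1}: 1 true — at least one ✓
  (3) {x_2, x_3, x_0}: 0/3 true — not all ✓
  (4) {x_3, x_0, x_2}: 0 true — none ✓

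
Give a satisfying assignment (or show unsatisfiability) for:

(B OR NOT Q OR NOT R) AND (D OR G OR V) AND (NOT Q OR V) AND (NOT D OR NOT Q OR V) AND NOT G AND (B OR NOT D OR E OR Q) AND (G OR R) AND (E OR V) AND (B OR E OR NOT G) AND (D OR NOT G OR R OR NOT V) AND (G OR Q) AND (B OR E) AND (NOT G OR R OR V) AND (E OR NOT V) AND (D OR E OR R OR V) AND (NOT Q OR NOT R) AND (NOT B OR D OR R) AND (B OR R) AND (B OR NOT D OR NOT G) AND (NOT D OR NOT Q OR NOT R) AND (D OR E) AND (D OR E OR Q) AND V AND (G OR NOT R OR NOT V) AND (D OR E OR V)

Case G = True:
  Clause (NOT G) is falsified — contradiction.
Case G = False:
  (G OR R) forces R = True.
  (G OR Q) forces Q = True.
  Clause (NOT Q OR NOT R) is falsified — contradiction.
Both cases fail, so the formula is unsatisfiable.

Unsatisfiable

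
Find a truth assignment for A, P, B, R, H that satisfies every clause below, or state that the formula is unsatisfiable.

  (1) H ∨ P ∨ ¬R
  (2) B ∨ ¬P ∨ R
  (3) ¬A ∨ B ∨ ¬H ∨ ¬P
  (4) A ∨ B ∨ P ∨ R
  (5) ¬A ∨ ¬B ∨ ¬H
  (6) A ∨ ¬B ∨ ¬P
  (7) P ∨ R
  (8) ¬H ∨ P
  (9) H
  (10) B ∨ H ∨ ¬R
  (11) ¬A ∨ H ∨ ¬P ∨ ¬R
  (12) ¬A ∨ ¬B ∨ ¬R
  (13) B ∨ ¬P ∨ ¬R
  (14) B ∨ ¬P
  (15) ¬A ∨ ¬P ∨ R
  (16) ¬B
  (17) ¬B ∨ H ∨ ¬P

Case B = True:
  Clause (¬B) is falsified — contradiction.
Case B = False:
  (H) forces H = True.
  (¬H ∨ P) forces P = True.
  Clause (B ∨ ¬P) is falsified — contradiction.
Both cases fail, so the formula is unsatisfiable.

The formula is unsatisfiable.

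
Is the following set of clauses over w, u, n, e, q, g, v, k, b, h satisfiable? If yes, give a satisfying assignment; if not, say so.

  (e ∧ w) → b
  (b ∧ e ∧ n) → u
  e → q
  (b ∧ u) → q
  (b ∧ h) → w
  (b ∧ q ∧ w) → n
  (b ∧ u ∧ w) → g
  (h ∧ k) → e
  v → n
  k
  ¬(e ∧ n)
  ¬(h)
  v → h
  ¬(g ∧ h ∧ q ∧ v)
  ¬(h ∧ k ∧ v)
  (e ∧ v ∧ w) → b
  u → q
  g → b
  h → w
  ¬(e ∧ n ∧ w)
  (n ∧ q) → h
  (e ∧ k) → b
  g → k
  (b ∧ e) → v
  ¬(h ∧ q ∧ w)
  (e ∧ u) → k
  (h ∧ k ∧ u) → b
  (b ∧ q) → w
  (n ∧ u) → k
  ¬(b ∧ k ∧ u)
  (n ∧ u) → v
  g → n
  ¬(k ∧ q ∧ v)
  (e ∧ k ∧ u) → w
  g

Unit clause (¬h) forces h = False.
Unit clause (g) forces g = True.
Unit clause (k) forces k = True.
In (h ∨ ¬v) only ¬v is left, so v = False.
In (¬g ∨ n) only n is left, so n = True.
In (h ∨ ¬n ∨ ¬q) only ¬q is left, so q = False.
In (¬n ∨ ¬u ∨ v) only ¬u is left, so u = False.
In (b ∨ ¬g) only b is left, so b = True.
In (¬b ∨ ¬e ∨ v) only ¬e is left, so e = False.
Set w = True.
All clauses satisfied.

w=T, u=F, n=T, e=F, q=F, g=T, v=F, k=T, b=T, h=F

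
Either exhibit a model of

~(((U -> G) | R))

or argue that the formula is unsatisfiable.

U = True; G = False; R = False

  ~(((U -> G) | R)) = True
    (U -> G) | R = False
      U -> G = False
The formula evaluates to True.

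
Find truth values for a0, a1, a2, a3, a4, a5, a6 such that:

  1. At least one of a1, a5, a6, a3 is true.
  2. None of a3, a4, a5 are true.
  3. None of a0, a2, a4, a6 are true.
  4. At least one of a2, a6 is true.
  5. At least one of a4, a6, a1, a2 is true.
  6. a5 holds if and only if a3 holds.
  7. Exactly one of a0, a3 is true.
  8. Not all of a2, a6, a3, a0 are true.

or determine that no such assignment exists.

Unsatisfiable — no assignment works.

Case a0 = True:
  Constraint (3) is violated (a0=T) — contradiction.
Case a0 = False:
  (2) forces a3 = False.
  Constraint (7) is violated (a0=F, a3=F) — contradiction.
Both cases fail — unsatisfiable.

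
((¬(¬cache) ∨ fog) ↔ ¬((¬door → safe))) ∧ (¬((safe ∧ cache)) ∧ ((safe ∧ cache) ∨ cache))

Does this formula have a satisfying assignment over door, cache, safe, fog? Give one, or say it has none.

door = False; cache = True; safe = False; fog = True

  (¬(¬cache) ∨ fog) ↔ ¬((¬door → safe)) = True
    ¬(¬cache) ∨ fog = True
      ¬(¬cache) = True
        ¬cache = False
    ¬((¬door → safe)) = True
      ¬door → safe = False
        ¬door = True
  ¬((safe ∧ cache)) ∧ ((safe ∧ cache) ∨ cache) = True
    ¬((safe ∧ cache)) = True
      safe ∧ cache = False
    (safe ∧ cache) ∨ cache = True
      safe ∧ cache = False
Both conjuncts True, so the formula holds.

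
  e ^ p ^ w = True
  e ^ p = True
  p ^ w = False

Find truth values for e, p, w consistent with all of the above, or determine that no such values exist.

e = True, p = False, w = False

e ^ p ^ w = T ^ F ^ F = True ✓
e ^ p = T ^ F = True ✓
p ^ w = F ^ F = False ✓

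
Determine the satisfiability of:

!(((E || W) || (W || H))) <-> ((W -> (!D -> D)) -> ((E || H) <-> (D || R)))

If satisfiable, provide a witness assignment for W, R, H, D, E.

W: False; R: False; H: False; D: False; E: False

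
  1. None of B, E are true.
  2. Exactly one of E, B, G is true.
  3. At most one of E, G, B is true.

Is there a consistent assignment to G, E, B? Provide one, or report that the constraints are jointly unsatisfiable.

G = True, E = False, B = False

  (1) {B, E}: 0 true — none ✓
  (2) {E, B, G}: 1 true — exactly one ✓
  (3) {E, G, B}: 1 true — at most one ✓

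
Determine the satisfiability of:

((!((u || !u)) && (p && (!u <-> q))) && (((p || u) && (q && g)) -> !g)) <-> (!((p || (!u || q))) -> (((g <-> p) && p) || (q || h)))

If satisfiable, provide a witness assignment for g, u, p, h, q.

g = True; u = True; p = False; h = False; q = False

  ((!((u || !u)) && (p && (!u <-> q))) && (((p || u) && (q && g)) -> !g)) <-> (!((p || (!u || q))) -> (((g <-> p) && p) || (q || h))) = True
    (!((u || !u)) && (p && (!u <-> q))) && (((p || u) && (q && g)) -> !g) = False
      !((u || !u)) && (p && (!u <-> q)) = False
        !((u || !u)) = False
          u || !u = True
            !u = False
        p && (!u <-> q) = False
          !u <-> q = True
            !u = False
      ((p || u) && (q && g)) -> !g = True
        (p || u) && (q && g) = False
          p || u = True
          q && g = False
        !g = False
    !((p || (!u || q))) -> (((g <-> p) && p) || (q || h)) = False
      !((p || (!u || q))) = True
        p || (!u || q) = False
          !u || q = False
            !u = False
      ((g <-> p) && p) || (q || h) = False
        (g <-> p) && p = False
          g <-> p = False
        q || h = False
The formula evaluates to True.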